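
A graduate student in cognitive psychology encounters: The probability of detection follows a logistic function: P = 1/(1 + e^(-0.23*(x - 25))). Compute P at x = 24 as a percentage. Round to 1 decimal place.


P(x) = 1/(1 + e^(-0.23*(24 - 25)))
Exponent = -0.23 * -1 = 0.23
e^(0.23) = 1.2586
P = 1/(1 + 1.2586) = 0.442752
Percentage = 44.3


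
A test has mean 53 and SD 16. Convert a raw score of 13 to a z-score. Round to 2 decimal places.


z = (X - mu) / sigma
= (13 - 53) / 16
= -40 / 16
= -2.50


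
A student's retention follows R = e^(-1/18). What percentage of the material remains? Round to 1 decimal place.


R = e^(-t/S)
-t/S = -1/18 = -0.055556
R = e^(-0.055556) = 0.945959
Percentage = 0.945959 * 100
= 94.6


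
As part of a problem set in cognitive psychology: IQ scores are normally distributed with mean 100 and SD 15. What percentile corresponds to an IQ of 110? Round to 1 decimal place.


z = (IQ - mean) / SD
z = (110 - 100) / 15 = 0.6667
Percentile = Phi(0.6667) * 100
Phi(0.6667) = 0.747518
= 74.8


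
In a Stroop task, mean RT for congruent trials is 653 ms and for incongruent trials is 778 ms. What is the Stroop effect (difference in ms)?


Stroop effect = RT(incongruent) - RT(congruent)
= 778 - 653
= 125 ms


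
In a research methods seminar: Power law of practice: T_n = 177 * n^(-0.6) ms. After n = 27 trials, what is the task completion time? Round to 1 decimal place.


T_n = 177 * 27^(-0.6)
27^(-0.6) = 0.138415
T_n = 177 * 0.138415
= 24.5 ms


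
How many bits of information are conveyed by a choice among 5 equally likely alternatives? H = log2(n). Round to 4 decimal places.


H = log2(n)
H = log2(5)
= 2.3219


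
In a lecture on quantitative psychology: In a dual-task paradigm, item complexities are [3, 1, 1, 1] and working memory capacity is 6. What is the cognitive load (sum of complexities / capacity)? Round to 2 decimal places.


Total complexity = 3 + 1 + 1 + 1 = 6
Load = total / capacity = 6 / 6
= 1.00


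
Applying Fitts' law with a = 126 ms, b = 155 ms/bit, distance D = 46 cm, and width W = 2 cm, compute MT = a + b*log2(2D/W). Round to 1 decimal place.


MT = 126 + 155 * log2(2*46/2)
2D/W = 46.0
log2(46.0) = 5.5236
MT = 126 + 155 * 5.5236
= 982.2 ms


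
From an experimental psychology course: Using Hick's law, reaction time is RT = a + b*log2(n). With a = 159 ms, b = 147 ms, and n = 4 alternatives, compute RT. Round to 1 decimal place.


RT = 159 + 147 * log2(4)
log2(4) = 2.0
RT = 159 + 147 * 2.0
= 159 + 294.0
= 453.0 ms


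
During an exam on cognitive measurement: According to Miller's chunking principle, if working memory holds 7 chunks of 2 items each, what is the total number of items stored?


Total items = chunks * items_per_chunk
= 7 * 2
= 14


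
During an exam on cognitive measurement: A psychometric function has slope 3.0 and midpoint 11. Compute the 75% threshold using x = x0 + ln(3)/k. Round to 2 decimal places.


At P = 0.75: 0.75 = 1/(1 + e^(-k*(x-x0)))
Solving: e^(-k*(x-x0)) = 1/3
x = x0 + ln(3)/k
ln(3) = 1.0986
x = 11 + 1.0986/3.0
= 11 + 0.3662
= 11.37


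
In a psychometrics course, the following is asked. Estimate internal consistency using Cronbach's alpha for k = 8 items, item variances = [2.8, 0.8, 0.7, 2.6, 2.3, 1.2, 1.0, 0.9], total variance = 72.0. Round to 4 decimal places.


alpha = (k/(k-1)) * (1 - sum(s_i^2)/s_total^2)
sum(item variances) = 12.3
k/(k-1) = 8/7 = 1.142857
1 - 12.3/72.0 = 1 - 0.170833 = 0.829167
alpha = 1.142857 * 0.829167
= 0.9476


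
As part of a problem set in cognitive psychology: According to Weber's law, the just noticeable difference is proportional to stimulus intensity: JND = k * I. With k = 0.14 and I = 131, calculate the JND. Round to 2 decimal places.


JND = k * I
JND = 0.14 * 131
= 18.34


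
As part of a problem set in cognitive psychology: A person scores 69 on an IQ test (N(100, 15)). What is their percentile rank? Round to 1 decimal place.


z = (IQ - mean) / SD
z = (69 - 100) / 15 = -2.0667
Percentile = Phi(-2.0667) * 100
Phi(-2.0667) = 0.019381
= 1.9


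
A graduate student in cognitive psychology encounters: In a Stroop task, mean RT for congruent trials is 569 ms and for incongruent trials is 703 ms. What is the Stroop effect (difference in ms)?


Stroop effect = RT(incongruent) - RT(congruent)
= 703 - 569
= 134 ms


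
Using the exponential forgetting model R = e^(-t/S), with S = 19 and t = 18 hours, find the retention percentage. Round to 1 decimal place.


R = e^(-t/S)
-t/S = -18/19 = -0.947368
R = e^(-0.947368) = 0.38776
Percentage = 0.38776 * 100
= 38.8


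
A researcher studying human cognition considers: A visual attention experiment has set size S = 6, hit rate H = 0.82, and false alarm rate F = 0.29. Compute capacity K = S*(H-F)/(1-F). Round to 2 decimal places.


K = S * (H - F) / (1 - F)
H - F = 0.53
1 - F = 0.71
K = 6 * 0.53 / 0.71
= 4.48


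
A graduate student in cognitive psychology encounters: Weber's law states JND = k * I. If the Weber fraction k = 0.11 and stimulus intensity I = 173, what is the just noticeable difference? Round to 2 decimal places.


JND = k * I
JND = 0.11 * 173
= 19.03


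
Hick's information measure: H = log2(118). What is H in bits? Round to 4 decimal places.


H = log2(n)
H = log2(118)
= 6.8826


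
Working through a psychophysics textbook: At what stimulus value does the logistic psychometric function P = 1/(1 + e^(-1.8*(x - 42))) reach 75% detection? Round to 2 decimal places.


At P = 0.75: 0.75 = 1/(1 + e^(-k*(x-x0)))
Solving: e^(-k*(x-x0)) = 1/3
x = x0 + ln(3)/k
ln(3) = 1.0986
x = 42 + 1.0986/1.8
= 42 + 0.6103
= 42.61


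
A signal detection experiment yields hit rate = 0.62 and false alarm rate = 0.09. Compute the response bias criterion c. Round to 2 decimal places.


c = -0.5 * (z(HR) + z(FAR))
z(0.62) = 0.3055
z(0.09) = -1.3408
c = -0.5 * (0.3055 + -1.3408)
= -0.5 * -1.0353
= 0.52


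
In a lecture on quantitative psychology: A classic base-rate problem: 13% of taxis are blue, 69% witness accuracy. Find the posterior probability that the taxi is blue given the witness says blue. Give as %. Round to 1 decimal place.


P(blue | says blue) = P(says blue | blue)*P(blue) / [P(says blue | blue)*P(blue) + P(says blue | not blue)*P(not blue)]
Numerator = 0.69 * 0.13 = 0.0897
False identification = 0.31 * 0.87 = 0.2697
P = 0.0897 / (0.0897 + 0.2697)
= 0.0897 / 0.3594
As percentage = 25.0


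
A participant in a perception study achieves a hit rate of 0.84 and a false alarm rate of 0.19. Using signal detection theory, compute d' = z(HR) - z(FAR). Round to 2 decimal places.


d' = z(HR) - z(FAR)
z(0.84) = 0.9945
z(0.19) = -0.8779
d' = 0.9945 - -0.8779
= 1.87


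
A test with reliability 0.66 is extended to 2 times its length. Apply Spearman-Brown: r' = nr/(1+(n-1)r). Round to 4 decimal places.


r_new = n*r / (1 + (n-1)*r)
Numerator = 2 * 0.66 = 1.32
Denominator = 1 + 1 * 0.66 = 1.66
r_new = 1.32 / 1.66
= 0.7952


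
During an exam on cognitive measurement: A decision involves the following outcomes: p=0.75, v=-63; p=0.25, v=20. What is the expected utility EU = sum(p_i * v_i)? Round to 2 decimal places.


EU = sum(p_i * v_i)
0.75 * -63 = -47.25
0.25 * 20 = 5.0
EU = -47.25 + 5.0
= -42.25


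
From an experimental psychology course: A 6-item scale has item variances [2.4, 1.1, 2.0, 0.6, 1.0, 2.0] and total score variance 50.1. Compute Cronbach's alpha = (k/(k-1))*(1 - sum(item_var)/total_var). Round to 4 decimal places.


alpha = (k/(k-1)) * (1 - sum(s_i^2)/s_total^2)
sum(item variances) = 9.1
k/(k-1) = 6/5 = 1.2
1 - 9.1/50.1 = 1 - 0.181637 = 0.818363
alpha = 1.2 * 0.818363
= 0.9820


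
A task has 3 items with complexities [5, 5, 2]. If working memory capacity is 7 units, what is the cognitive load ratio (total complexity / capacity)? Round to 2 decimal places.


Total complexity = 5 + 5 + 2 = 12
Load = total / capacity = 12 / 7
= 1.71


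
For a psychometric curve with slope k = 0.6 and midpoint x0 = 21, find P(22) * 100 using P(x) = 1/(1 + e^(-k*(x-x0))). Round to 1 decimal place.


P(x) = 1/(1 + e^(-0.6*(22 - 21)))
Exponent = -0.6 * 1 = -0.6
e^(-0.6) = 0.548812
P = 1/(1 + 0.548812) = 0.645656
Percentage = 64.6


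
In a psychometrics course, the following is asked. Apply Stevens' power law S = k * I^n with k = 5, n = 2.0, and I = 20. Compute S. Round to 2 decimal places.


S = 5 * 20^2.0
20^2.0 = 400.0
S = 5 * 400.0
= 2000.00


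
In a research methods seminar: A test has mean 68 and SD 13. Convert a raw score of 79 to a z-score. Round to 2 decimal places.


z = (X - mu) / sigma
= (79 - 68) / 13
= 11 / 13
= 0.85


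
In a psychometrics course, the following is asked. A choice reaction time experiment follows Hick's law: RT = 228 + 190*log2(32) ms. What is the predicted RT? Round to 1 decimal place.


RT = 228 + 190 * log2(32)
log2(32) = 5.0
RT = 228 + 190 * 5.0
= 228 + 950.0
= 1178.0 ms


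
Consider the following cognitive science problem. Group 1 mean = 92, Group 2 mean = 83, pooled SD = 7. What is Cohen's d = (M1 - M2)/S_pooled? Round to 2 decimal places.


Cohen's d = (M1 - M2) / S_pooled
= (92 - 83) / 7
= 9 / 7
= 1.29


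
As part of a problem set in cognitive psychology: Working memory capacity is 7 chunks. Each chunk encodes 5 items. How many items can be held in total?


Total items = chunks * items_per_chunk
= 7 * 5
= 35


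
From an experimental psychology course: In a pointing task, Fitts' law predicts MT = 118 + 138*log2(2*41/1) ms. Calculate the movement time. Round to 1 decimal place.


MT = 118 + 138 * log2(2*41/1)
2D/W = 82.0
log2(82.0) = 6.3576
MT = 118 + 138 * 6.3576
= 995.3 ms


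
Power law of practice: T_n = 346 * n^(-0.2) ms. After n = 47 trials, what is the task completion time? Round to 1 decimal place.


T_n = 346 * 47^(-0.2)
47^(-0.2) = 0.462999
T_n = 346 * 0.462999
= 160.2 ms


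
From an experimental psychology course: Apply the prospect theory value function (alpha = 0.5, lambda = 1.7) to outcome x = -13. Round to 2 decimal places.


Since x = -13 < 0, use v(x) = -lambda*(-x)^alpha
(-x) = 13
13^0.5 = 3.6056
v(-13) = -1.7 * 3.6056
= -6.13


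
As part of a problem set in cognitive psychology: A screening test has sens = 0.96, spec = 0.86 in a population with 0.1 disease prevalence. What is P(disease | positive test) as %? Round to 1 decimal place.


PPV = (sens * prev) / (sens * prev + (1-spec) * (1-prev))
Numerator = 0.96 * 0.1 = 0.096
P(positive and no disease) = (1 - spec) * (1 - prev) = (1 - 0.86) * (1 - 0.1) = 0.126
Denominator = 0.096 + 0.126 = 0.222
PPV = 0.096 / 0.222 = 0.432432
As percentage = 43.2


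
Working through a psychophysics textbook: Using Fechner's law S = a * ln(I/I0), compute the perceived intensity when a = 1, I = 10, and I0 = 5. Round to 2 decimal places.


S = 1 * ln(10/5)
I/I0 = 2.0
ln(2.0) = 0.6931
S = 1 * 0.6931
= 0.69


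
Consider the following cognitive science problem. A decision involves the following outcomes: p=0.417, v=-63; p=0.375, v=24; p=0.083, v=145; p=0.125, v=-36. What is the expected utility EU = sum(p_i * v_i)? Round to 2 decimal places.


EU = sum(p_i * v_i)
0.417 * -63 = -26.271
0.375 * 24 = 9.0
0.083 * 145 = 12.035
0.125 * -36 = -4.5
EU = -26.271 + 9.0 + 12.035 + -4.5
= -9.74


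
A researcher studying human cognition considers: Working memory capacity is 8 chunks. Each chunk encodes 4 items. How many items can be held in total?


Total items = chunks * items_per_chunk
= 8 * 4
= 32


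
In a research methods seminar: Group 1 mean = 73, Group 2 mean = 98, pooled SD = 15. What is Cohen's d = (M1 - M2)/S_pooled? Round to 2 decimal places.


Cohen's d = (M1 - M2) / S_pooled
= (73 - 98) / 15
= -25 / 15
= -1.67


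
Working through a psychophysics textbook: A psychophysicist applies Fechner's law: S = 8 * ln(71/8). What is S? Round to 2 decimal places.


S = 8 * ln(71/8)
I/I0 = 8.875
ln(8.875) = 2.1832
S = 8 * 2.1832
= 17.47


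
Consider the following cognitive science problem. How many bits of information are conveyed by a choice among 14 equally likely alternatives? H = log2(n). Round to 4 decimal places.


H = log2(n)
H = log2(14)
= 3.8074


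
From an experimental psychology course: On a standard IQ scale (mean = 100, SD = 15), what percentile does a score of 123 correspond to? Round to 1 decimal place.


z = (IQ - mean) / SD
z = (123 - 100) / 15 = 1.5333
Percentile = Phi(1.5333) * 100
Phi(1.5333) = 0.937399
= 93.7


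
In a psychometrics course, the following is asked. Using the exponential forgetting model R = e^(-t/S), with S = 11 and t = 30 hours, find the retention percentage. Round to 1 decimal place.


R = e^(-t/S)
-t/S = -30/11 = -2.727273
R = e^(-2.727273) = 0.065397
Percentage = 0.065397 * 100
= 6.5


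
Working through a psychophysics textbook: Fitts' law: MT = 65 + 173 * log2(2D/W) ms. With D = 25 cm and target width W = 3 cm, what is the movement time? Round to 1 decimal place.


MT = 65 + 173 * log2(2*25/3)
2D/W = 16.666667
log2(16.666667) = 4.0589
MT = 65 + 173 * 4.0589
= 767.2 ms


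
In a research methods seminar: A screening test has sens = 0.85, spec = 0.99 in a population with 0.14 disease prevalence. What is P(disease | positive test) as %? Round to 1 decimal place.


PPV = (sens * prev) / (sens * prev + (1-spec) * (1-prev))
Numerator = 0.85 * 0.14 = 0.119
P(positive and no disease) = (1 - spec) * (1 - prev) = (1 - 0.99) * (1 - 0.14) = 0.0086
Denominator = 0.119 + 0.0086 = 0.1276
PPV = 0.119 / 0.1276 = 0.932602
As percentage = 93.3


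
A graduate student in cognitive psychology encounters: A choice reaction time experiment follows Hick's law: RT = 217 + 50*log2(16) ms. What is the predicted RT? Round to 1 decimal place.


RT = 217 + 50 * log2(16)
log2(16) = 4.0
RT = 217 + 50 * 4.0
= 217 + 200.0
= 417.0 ms


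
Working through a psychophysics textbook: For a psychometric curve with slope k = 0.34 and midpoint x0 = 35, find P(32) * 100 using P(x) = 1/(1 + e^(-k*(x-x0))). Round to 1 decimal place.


P(x) = 1/(1 + e^(-0.34*(32 - 35)))
Exponent = -0.34 * -3 = 1.02
e^(1.02) = 2.773195
P = 1/(1 + 2.773195) = 0.265027
Percentage = 26.5


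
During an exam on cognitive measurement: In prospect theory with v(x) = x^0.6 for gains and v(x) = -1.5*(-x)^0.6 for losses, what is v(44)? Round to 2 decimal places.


Since x = 44 >= 0, use v(x) = x^0.6
44^0.6 = 9.6844
v(44) = 9.68


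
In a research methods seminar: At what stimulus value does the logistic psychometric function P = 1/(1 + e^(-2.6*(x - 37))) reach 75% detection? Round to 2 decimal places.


At P = 0.75: 0.75 = 1/(1 + e^(-k*(x-x0)))
Solving: e^(-k*(x-x0)) = 1/3
x = x0 + ln(3)/k
ln(3) = 1.0986
x = 37 + 1.0986/2.6
= 37 + 0.4225
= 37.42


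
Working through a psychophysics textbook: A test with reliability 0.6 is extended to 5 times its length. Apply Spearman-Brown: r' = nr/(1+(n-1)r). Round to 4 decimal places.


r_new = n*r / (1 + (n-1)*r)
Numerator = 5 * 0.6 = 3.0
Denominator = 1 + 4 * 0.6 = 3.4
r_new = 3.0 / 3.4
= 0.8824


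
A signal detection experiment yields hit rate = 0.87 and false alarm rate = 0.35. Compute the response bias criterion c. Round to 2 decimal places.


c = -0.5 * (z(HR) + z(FAR))
z(0.87) = 1.1264
z(0.35) = -0.3853
c = -0.5 * (1.1264 + -0.3853)
= -0.5 * 0.7411
= -0.37


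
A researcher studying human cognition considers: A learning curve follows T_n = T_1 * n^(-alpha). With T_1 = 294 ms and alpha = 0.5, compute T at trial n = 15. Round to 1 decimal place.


T_n = 294 * 15^(-0.5)
15^(-0.5) = 0.258199
T_n = 294 * 0.258199
= 75.9 ms


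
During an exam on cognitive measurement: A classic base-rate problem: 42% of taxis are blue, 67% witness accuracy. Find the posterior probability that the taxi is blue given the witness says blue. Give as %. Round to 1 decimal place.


P(blue | says blue) = P(says blue | blue)*P(blue) / [P(says blue | blue)*P(blue) + P(says blue | not blue)*P(not blue)]
Numerator = 0.67 * 0.42 = 0.2814
False identification = 0.33 * 0.58 = 0.1914
P = 0.2814 / (0.2814 + 0.1914)
= 0.2814 / 0.4728
As percentage = 59.5


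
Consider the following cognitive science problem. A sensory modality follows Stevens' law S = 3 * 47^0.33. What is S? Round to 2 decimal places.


S = 3 * 47^0.33
47^0.33 = 3.5628
S = 3 * 3.5628
= 10.69


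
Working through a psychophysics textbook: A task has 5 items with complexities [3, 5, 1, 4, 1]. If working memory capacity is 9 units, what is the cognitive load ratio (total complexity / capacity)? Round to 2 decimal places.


Total complexity = 3 + 5 + 1 + 4 + 1 = 14
Load = total / capacity = 14 / 9
= 1.56


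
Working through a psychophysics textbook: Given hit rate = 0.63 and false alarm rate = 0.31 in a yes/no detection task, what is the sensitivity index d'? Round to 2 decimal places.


d' = z(HR) - z(FAR)
z(0.63) = 0.3319
z(0.31) = -0.4959
d' = 0.3319 - -0.4959
= 0.83


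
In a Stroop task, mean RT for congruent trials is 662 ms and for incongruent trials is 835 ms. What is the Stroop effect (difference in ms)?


Stroop effect = RT(incongruent) - RT(congruent)
= 835 - 662
= 173 ms


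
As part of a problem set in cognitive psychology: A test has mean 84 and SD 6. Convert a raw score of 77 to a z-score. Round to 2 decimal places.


z = (X - mu) / sigma
= (77 - 84) / 6
= -7 / 6
= -1.17


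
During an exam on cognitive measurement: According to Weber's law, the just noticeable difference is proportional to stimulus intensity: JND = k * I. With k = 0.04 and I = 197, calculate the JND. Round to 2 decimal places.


JND = k * I
JND = 0.04 * 197
= 7.88


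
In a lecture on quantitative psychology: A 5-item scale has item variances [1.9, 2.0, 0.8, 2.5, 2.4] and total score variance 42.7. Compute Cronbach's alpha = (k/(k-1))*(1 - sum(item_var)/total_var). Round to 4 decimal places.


alpha = (k/(k-1)) * (1 - sum(s_i^2)/s_total^2)
sum(item variances) = 9.6
k/(k-1) = 5/4 = 1.25
1 - 9.6/42.7 = 1 - 0.224824 = 0.775176
alpha = 1.25 * 0.775176
= 0.9690


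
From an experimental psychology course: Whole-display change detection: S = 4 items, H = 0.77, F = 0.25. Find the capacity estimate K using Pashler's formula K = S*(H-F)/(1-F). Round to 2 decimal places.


K = S * (H - F) / (1 - F)
H - F = 0.52
1 - F = 0.75
K = 4 * 0.52 / 0.75
= 2.77


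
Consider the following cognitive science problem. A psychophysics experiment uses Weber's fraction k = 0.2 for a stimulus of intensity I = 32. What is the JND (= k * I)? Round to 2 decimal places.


JND = k * I
JND = 0.2 * 32
= 6.40


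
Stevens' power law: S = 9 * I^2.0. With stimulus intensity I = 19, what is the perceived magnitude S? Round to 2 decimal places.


S = 9 * 19^2.0
19^2.0 = 361.0
S = 9 * 361.0
= 3249.00


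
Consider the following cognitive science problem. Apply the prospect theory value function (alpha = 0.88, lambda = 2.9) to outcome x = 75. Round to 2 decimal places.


Since x = 75 >= 0, use v(x) = x^0.88
75^0.88 = 44.6739
v(75) = 44.67


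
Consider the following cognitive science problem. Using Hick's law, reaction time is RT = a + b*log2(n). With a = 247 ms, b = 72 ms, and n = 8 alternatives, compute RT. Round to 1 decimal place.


RT = 247 + 72 * log2(8)
log2(8) = 3.0
RT = 247 + 72 * 3.0
= 247 + 216.0
= 463.0 ms


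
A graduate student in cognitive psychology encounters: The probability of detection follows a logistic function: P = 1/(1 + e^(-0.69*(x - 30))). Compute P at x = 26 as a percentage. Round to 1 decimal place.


P(x) = 1/(1 + e^(-0.69*(26 - 30)))
Exponent = -0.69 * -4 = 2.76
e^(2.76) = 15.799843
P = 1/(1 + 15.799843) = 0.059524
Percentage = 6.0


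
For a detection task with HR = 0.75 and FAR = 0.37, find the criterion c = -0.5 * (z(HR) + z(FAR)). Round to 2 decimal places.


c = -0.5 * (z(HR) + z(FAR))
z(0.75) = 0.6745
z(0.37) = -0.3319
c = -0.5 * (0.6745 + -0.3319)
= -0.5 * 0.3426
= -0.17


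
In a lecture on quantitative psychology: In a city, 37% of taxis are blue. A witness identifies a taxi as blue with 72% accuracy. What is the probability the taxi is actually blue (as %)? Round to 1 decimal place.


P(blue | says blue) = P(says blue | blue)*P(blue) / [P(says blue | blue)*P(blue) + P(says blue | not blue)*P(not blue)]
Numerator = 0.72 * 0.37 = 0.2664
False identification = 0.28 * 0.63 = 0.1764
P = 0.2664 / (0.2664 + 0.1764)
= 0.2664 / 0.4428
As percentage = 60.2


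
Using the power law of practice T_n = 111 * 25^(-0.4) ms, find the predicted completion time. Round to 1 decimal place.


T_n = 111 * 25^(-0.4)
25^(-0.4) = 0.275946
T_n = 111 * 0.275946
= 30.6 ms


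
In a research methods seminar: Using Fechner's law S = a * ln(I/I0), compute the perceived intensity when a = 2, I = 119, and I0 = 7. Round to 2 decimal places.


S = 2 * ln(119/7)
I/I0 = 17.0
ln(17.0) = 2.8332
S = 2 * 2.8332
= 5.67


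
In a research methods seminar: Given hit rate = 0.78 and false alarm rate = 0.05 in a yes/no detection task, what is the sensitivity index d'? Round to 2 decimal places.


d' = z(HR) - z(FAR)
z(0.78) = 0.7722
z(0.05) = -1.6449
d' = 0.7722 - -1.6449
= 2.42


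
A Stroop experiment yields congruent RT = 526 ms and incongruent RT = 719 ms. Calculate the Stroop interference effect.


Stroop effect = RT(incongruent) - RT(congruent)
= 719 - 526
= 193 ms


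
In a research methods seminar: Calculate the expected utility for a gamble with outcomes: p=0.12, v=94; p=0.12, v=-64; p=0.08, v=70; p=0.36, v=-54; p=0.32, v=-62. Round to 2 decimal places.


EU = sum(p_i * v_i)
0.12 * 94 = 11.28
0.12 * -64 = -7.68
0.08 * 70 = 5.6
0.36 * -54 = -19.44
0.32 * -62 = -19.84
EU = 11.28 + -7.68 + 5.6 + -19.44 + -19.84
= -30.08


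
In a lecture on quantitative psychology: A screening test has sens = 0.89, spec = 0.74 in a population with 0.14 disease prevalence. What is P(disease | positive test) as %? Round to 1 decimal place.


PPV = (sens * prev) / (sens * prev + (1-spec) * (1-prev))
Numerator = 0.89 * 0.14 = 0.1246
P(positive and no disease) = (1 - spec) * (1 - prev) = (1 - 0.74) * (1 - 0.14) = 0.2236
Denominator = 0.1246 + 0.2236 = 0.3482
PPV = 0.1246 / 0.3482 = 0.35784
As percentage = 35.8


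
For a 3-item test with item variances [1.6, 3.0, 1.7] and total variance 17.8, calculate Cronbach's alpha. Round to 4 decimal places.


alpha = (k/(k-1)) * (1 - sum(s_i^2)/s_total^2)
sum(item variances) = 6.3
k/(k-1) = 3/2 = 1.5
1 - 6.3/17.8 = 1 - 0.353933 = 0.646067
alpha = 1.5 * 0.646067
= 0.9691


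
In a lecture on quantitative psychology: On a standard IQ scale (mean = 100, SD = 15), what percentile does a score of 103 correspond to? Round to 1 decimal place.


z = (IQ - mean) / SD
z = (103 - 100) / 15 = 0.2
Percentile = Phi(0.2) * 100
Phi(0.2) = 0.57926
= 57.9


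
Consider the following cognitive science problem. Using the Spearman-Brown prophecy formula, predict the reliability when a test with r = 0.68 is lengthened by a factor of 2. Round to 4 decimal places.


r_new = n*r / (1 + (n-1)*r)
Numerator = 2 * 0.68 = 1.36
Denominator = 1 + 1 * 0.68 = 1.68
r_new = 1.36 / 1.68
= 0.8095


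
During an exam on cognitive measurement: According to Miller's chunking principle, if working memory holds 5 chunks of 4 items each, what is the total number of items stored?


Total items = chunks * items_per_chunk
= 5 * 4
= 20


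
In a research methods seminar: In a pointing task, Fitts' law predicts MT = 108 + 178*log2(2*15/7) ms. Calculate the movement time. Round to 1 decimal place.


MT = 108 + 178 * log2(2*15/7)
2D/W = 4.285714
log2(4.285714) = 2.0995
MT = 108 + 178 * 2.0995
= 481.7 ms


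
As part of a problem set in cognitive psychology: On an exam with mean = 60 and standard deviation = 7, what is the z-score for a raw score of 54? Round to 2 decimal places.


z = (X - mu) / sigma
= (54 - 60) / 7
= -6 / 7
= -0.86


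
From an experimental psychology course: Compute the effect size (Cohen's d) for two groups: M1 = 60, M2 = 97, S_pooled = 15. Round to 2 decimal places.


Cohen's d = (M1 - M2) / S_pooled
= (60 - 97) / 15
= -37 / 15
= -2.47


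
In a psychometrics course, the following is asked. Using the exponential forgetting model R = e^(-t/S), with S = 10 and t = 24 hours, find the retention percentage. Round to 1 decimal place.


R = e^(-t/S)
-t/S = -24/10 = -2.4
R = e^(-2.4) = 0.090718
Percentage = 0.090718 * 100
= 9.1


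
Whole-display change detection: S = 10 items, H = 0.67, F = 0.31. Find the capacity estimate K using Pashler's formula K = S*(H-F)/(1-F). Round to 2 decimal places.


K = S * (H - F) / (1 - F)
H - F = 0.36
1 - F = 0.69
K = 10 * 0.36 / 0.69
= 5.22


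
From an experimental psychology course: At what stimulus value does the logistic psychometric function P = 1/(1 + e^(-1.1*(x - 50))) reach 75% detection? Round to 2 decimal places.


At P = 0.75: 0.75 = 1/(1 + e^(-k*(x-x0)))
Solving: e^(-k*(x-x0)) = 1/3
x = x0 + ln(3)/k
ln(3) = 1.0986
x = 50 + 1.0986/1.1
= 50 + 0.9987
= 51.00


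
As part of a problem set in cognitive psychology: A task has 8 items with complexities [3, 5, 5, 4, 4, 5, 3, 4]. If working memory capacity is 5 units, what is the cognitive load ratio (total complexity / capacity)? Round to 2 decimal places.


Total complexity = 3 + 5 + 5 + 4 + 4 + 5 + 3 + 4 = 33
Load = total / capacity = 33 / 5
= 6.60


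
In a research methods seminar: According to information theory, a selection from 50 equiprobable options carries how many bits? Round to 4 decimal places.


H = log2(n)
H = log2(50)
= 5.6439


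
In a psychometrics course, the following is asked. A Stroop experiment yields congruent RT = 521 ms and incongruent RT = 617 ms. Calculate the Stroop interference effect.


Stroop effect = RT(incongruent) - RT(congruent)
= 617 - 521
= 96 ms


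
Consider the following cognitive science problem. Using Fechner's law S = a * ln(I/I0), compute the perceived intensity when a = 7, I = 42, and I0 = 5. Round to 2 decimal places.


S = 7 * ln(42/5)
I/I0 = 8.4
ln(8.4) = 2.1282
S = 7 * 2.1282
= 14.90


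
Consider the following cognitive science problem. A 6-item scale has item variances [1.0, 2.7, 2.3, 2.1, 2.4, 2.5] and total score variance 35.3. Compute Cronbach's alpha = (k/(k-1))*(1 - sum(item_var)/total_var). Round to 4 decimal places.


alpha = (k/(k-1)) * (1 - sum(s_i^2)/s_total^2)
sum(item variances) = 13.0
k/(k-1) = 6/5 = 1.2
1 - 13.0/35.3 = 1 - 0.368272 = 0.631728
alpha = 1.2 * 0.631728
= 0.7581


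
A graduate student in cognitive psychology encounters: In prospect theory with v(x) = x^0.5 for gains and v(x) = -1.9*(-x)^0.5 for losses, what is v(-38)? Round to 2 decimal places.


Since x = -38 < 0, use v(x) = -lambda*(-x)^alpha
(-x) = 38
38^0.5 = 6.1644
v(-38) = -1.9 * 6.1644
= -11.71


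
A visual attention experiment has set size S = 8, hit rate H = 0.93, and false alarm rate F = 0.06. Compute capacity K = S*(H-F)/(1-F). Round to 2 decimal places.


K = S * (H - F) / (1 - F)
H - F = 0.87
1 - F = 0.94
K = 8 * 0.87 / 0.94
= 7.40


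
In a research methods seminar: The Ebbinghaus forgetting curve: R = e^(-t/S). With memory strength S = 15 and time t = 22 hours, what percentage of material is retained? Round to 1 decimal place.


R = e^(-t/S)
-t/S = -22/15 = -1.466667
R = e^(-1.466667) = 0.230693
Percentage = 0.230693 * 100
= 23.1


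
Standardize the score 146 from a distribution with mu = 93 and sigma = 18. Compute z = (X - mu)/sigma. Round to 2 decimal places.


z = (X - mu) / sigma
= (146 - 93) / 18
= 53 / 18
= 2.94


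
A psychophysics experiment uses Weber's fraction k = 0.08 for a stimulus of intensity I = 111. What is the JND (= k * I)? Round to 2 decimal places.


JND = k * I
JND = 0.08 * 111
= 8.88


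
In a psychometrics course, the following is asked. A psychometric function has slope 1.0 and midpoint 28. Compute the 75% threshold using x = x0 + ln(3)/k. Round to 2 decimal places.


At P = 0.75: 0.75 = 1/(1 + e^(-k*(x-x0)))
Solving: e^(-k*(x-x0)) = 1/3
x = x0 + ln(3)/k
ln(3) = 1.0986
x = 28 + 1.0986/1.0
= 28 + 1.0986
= 29.10


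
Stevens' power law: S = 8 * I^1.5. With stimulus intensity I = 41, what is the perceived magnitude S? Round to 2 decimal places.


S = 8 * 41^1.5
41^1.5 = 262.5281
S = 8 * 262.5281
= 2100.22


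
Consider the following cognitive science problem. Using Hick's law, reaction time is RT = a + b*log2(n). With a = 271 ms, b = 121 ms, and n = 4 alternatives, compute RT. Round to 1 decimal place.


RT = 271 + 121 * log2(4)
log2(4) = 2.0
RT = 271 + 121 * 2.0
= 271 + 242.0
= 513.0 ms


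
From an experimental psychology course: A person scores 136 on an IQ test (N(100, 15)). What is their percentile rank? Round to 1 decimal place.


z = (IQ - mean) / SD
z = (136 - 100) / 15 = 2.4
Percentile = Phi(2.4) * 100
Phi(2.4) = 0.991802
= 99.2


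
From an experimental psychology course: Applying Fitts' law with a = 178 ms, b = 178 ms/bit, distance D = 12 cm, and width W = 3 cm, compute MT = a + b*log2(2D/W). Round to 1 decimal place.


MT = 178 + 178 * log2(2*12/3)
2D/W = 8.0
log2(8.0) = 3.0
MT = 178 + 178 * 3.0
= 712.0 ms


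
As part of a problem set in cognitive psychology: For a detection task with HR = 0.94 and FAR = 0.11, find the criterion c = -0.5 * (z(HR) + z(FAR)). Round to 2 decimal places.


c = -0.5 * (z(HR) + z(FAR))
z(0.94) = 1.5548
z(0.11) = -1.2265
c = -0.5 * (1.5548 + -1.2265)
= -0.5 * 0.3283
= -0.16


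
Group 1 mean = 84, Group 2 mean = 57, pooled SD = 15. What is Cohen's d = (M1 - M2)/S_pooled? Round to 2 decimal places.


Cohen's d = (M1 - M2) / S_pooled
= (84 - 57) / 15
= 27 / 15
= 1.80


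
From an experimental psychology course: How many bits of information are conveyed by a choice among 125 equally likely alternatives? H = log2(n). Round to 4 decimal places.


H = log2(n)
H = log2(125)
= 6.9658


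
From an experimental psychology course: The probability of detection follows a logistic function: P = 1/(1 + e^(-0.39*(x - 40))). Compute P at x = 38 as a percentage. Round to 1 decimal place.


P(x) = 1/(1 + e^(-0.39*(38 - 40)))
Exponent = -0.39 * -2 = 0.78
e^(0.78) = 2.181472
P = 1/(1 + 2.181472) = 0.31432
Percentage = 31.4


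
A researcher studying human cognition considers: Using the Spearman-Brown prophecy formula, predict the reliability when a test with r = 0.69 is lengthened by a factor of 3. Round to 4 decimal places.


r_new = n*r / (1 + (n-1)*r)
Numerator = 3 * 0.69 = 2.07
Denominator = 1 + 2 * 0.69 = 2.38
r_new = 2.07 / 2.38
= 0.8697


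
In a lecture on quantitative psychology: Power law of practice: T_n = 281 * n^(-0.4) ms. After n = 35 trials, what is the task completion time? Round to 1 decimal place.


T_n = 281 * 35^(-0.4)
35^(-0.4) = 0.241197
T_n = 281 * 0.241197
= 67.8 ms


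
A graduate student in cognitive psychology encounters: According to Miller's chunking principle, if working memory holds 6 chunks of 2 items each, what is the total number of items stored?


Total items = chunks * items_per_chunk
= 6 * 2
= 12


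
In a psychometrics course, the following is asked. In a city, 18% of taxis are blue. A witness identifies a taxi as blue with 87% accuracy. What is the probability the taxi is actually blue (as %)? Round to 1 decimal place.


P(blue | says blue) = P(says blue | blue)*P(blue) / [P(says blue | blue)*P(blue) + P(says blue | not blue)*P(not blue)]
Numerator = 0.87 * 0.18 = 0.1566
False identification = 0.13 * 0.82 = 0.1066
P = 0.1566 / (0.1566 + 0.1066)
= 0.1566 / 0.2632
As percentage = 59.5


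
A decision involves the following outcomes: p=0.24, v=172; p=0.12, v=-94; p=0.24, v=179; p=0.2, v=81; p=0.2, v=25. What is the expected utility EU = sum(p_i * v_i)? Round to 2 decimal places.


EU = sum(p_i * v_i)
0.24 * 172 = 41.28
0.12 * -94 = -11.28
0.24 * 179 = 42.96
0.2 * 81 = 16.2
0.2 * 25 = 5.0
EU = 41.28 + -11.28 + 42.96 + 16.2 + 5.0
= 94.16


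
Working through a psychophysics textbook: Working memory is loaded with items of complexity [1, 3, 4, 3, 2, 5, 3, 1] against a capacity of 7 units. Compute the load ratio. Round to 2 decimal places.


Total complexity = 1 + 3 + 4 + 3 + 2 + 5 + 3 + 1 = 22
Load = total / capacity = 22 / 7
= 3.14


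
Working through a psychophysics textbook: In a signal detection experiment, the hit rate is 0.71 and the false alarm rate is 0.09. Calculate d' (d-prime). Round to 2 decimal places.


d' = z(HR) - z(FAR)
z(0.71) = 0.5534
z(0.09) = -1.3408
d' = 0.5534 - -1.3408
= 1.89


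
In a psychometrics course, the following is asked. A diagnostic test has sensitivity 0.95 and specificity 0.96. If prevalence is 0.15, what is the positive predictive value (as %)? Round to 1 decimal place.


PPV = (sens * prev) / (sens * prev + (1-spec) * (1-prev))
Numerator = 0.95 * 0.15 = 0.1425
P(positive and no disease) = (1 - spec) * (1 - prev) = (1 - 0.96) * (1 - 0.15) = 0.034
Denominator = 0.1425 + 0.034 = 0.1765
PPV = 0.1425 / 0.1765 = 0.807365
As percentage = 80.7


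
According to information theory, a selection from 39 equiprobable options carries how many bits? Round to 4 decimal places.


H = log2(n)
H = log2(39)
= 5.2854


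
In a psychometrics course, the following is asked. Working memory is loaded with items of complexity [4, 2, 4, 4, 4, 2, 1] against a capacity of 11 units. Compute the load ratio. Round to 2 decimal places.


Total complexity = 4 + 2 + 4 + 4 + 4 + 2 + 1 = 21
Load = total / capacity = 21 / 11
= 1.91


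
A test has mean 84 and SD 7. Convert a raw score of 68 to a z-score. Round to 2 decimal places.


z = (X - mu) / sigma
= (68 - 84) / 7
= -16 / 7
= -2.29


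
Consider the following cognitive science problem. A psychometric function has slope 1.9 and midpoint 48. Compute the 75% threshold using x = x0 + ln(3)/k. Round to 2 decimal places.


At P = 0.75: 0.75 = 1/(1 + e^(-k*(x-x0)))
Solving: e^(-k*(x-x0)) = 1/3
x = x0 + ln(3)/k
ln(3) = 1.0986
x = 48 + 1.0986/1.9
= 48 + 0.5782
= 48.58


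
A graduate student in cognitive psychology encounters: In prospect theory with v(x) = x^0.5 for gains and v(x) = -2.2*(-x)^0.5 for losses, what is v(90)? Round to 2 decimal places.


Since x = 90 >= 0, use v(x) = x^0.5
90^0.5 = 9.4868
v(90) = 9.49


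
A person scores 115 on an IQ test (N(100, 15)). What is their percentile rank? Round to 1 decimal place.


z = (IQ - mean) / SD
z = (115 - 100) / 15 = 1.0
Percentile = Phi(1.0) * 100
Phi(1.0) = 0.841345
= 84.1


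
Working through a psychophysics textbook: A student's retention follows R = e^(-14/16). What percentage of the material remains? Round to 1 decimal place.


R = e^(-t/S)
-t/S = -14/16 = -0.875
R = e^(-0.875) = 0.416862
Percentage = 0.416862 * 100
= 41.7


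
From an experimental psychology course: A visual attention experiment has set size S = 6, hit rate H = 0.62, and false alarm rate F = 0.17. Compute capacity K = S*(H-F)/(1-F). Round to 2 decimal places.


K = S * (H - F) / (1 - F)
H - F = 0.45
1 - F = 0.83
K = 6 * 0.45 / 0.83
= 3.25


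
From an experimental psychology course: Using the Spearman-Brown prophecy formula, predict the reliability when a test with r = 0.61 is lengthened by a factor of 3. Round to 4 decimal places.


r_new = n*r / (1 + (n-1)*r)
Numerator = 3 * 0.61 = 1.83
Denominator = 1 + 2 * 0.61 = 2.22
r_new = 1.83 / 2.22
= 0.8243


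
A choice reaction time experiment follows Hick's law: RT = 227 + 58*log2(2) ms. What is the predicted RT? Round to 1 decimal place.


RT = 227 + 58 * log2(2)
log2(2) = 1.0
RT = 227 + 58 * 1.0
= 227 + 58.0
= 285.0 ms


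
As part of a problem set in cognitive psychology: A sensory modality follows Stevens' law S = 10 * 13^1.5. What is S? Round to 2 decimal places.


S = 10 * 13^1.5
13^1.5 = 46.8722
S = 10 * 46.8722
= 468.72


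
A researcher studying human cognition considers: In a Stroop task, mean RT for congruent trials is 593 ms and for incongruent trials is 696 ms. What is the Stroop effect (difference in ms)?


Stroop effect = RT(incongruent) - RT(congruent)
= 696 - 593
= 103 ms


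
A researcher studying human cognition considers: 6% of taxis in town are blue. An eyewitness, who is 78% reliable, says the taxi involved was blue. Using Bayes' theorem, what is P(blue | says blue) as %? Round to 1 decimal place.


P(blue | says blue) = P(says blue | blue)*P(blue) / [P(says blue | blue)*P(blue) + P(says blue | not blue)*P(not blue)]
Numerator = 0.78 * 0.06 = 0.0468
False identification = 0.22 * 0.94 = 0.2068
P = 0.0468 / (0.0468 + 0.2068)
= 0.0468 / 0.2536
As percentage = 18.5


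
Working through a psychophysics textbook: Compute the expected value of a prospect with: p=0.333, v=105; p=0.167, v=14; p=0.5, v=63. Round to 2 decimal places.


EU = sum(p_i * v_i)
0.333 * 105 = 34.965
0.167 * 14 = 2.338
0.5 * 63 = 31.5
EU = 34.965 + 2.338 + 31.5
= 68.80


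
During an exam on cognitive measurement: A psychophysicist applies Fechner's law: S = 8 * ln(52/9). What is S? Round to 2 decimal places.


S = 8 * ln(52/9)
I/I0 = 5.777778
ln(5.777778) = 1.754
S = 8 * 1.754
= 14.03


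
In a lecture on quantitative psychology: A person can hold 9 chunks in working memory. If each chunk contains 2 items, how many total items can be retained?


Total items = chunks * items_per_chunk
= 9 * 2
= 18


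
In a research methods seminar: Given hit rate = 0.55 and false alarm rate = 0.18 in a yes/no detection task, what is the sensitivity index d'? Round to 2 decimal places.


d' = z(HR) - z(FAR)
z(0.55) = 0.1257
z(0.18) = -0.9154
d' = 0.1257 - -0.9154
= 1.04


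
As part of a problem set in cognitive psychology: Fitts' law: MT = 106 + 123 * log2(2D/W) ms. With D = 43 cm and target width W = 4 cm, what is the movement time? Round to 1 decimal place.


MT = 106 + 123 * log2(2*43/4)
2D/W = 21.5
log2(21.5) = 4.4263
MT = 106 + 123 * 4.4263
= 650.4 ms


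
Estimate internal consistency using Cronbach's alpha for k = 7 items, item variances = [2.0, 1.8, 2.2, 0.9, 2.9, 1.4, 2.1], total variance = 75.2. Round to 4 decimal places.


alpha = (k/(k-1)) * (1 - sum(s_i^2)/s_total^2)
sum(item variances) = 13.3
k/(k-1) = 7/6 = 1.166667
1 - 13.3/75.2 = 1 - 0.176862 = 0.823138
alpha = 1.166667 * 0.823138
= 0.9603


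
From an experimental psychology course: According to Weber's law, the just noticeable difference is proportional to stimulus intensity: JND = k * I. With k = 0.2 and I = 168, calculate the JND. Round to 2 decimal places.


JND = k * I
JND = 0.2 * 168
= 33.60


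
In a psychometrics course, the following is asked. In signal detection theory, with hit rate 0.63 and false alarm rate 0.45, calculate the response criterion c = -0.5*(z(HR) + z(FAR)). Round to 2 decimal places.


c = -0.5 * (z(HR) + z(FAR))
z(0.63) = 0.3319
z(0.45) = -0.1257
c = -0.5 * (0.3319 + -0.1257)
= -0.5 * 0.2062
= -0.10


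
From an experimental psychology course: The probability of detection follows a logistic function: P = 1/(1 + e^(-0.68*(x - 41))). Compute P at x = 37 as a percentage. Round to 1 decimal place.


P(x) = 1/(1 + e^(-0.68*(37 - 41)))
Exponent = -0.68 * -4 = 2.72
e^(2.72) = 15.180322
P = 1/(1 + 15.180322) = 0.061803
Percentage = 6.2


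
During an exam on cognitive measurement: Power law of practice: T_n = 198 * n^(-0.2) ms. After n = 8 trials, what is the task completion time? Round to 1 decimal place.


T_n = 198 * 8^(-0.2)
8^(-0.2) = 0.659754
T_n = 198 * 0.659754
= 130.6 ms


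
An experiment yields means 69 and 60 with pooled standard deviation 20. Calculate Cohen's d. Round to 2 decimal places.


Cohen's d = (M1 - M2) / S_pooled
= (69 - 60) / 20
= 9 / 20
= 0.45


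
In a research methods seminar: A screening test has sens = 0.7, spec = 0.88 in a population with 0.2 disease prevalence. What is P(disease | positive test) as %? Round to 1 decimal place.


PPV = (sens * prev) / (sens * prev + (1-spec) * (1-prev))
Numerator = 0.7 * 0.2 = 0.14
P(positive and no disease) = (1 - spec) * (1 - prev) = (1 - 0.88) * (1 - 0.2) = 0.096
Denominator = 0.14 + 0.096 = 0.236
PPV = 0.14 / 0.236 = 0.59322
As percentage = 59.3
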